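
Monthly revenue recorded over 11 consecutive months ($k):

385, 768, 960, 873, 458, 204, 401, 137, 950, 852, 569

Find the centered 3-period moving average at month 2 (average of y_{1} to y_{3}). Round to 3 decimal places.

704.333

Sum of periods 1–3: 385 + 768 + 960 = 2113
Divide by 3: 2113 / 3 = 704.333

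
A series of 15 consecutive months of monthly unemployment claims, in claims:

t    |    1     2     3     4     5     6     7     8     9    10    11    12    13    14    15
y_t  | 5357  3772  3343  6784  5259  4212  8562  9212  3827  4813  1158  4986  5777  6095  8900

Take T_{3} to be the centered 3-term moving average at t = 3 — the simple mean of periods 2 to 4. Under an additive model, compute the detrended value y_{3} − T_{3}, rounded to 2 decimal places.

-1290.00

Trend T_3 = (3772 + 3343 + 6784) / 3 = 13899/3 = 4633.0000
Detrended value: 3343 − 4633.0000 = -1290.00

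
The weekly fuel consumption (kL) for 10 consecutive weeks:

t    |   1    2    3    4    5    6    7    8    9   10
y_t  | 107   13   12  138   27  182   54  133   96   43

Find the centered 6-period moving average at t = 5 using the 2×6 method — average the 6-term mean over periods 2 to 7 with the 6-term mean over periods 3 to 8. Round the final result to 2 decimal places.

Sum over 2–7: 13 + 12 + 138 + 27 + 182 + 54 = 426
Sum over 3–8: 12 + 138 + 27 + 182 + 54 + 133 = 546
CMA at t=5 = (426 + 546) / (2·6) = 972 / 12 = 81.00

81.00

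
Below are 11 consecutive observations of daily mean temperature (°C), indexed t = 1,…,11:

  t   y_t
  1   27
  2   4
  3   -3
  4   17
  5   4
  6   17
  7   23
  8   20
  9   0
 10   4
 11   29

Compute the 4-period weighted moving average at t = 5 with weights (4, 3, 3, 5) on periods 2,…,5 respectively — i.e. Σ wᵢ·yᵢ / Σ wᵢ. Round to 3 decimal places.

Weighted sum: 4·4 + 3·-3 + 3·17 + 5·4 = 16 + -9 + 51 + 20 = 78
Weight total: 4 + 3 + 3 + 5 = 15
WMA = 78 / 15 = 5.200

5.200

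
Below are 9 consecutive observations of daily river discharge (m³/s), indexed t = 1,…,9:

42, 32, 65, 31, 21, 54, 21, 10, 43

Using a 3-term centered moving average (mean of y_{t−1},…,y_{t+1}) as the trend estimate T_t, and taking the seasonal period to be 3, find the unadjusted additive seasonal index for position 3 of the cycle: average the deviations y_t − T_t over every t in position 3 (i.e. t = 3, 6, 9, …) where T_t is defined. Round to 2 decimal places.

22.17

Season position 3 occurs at t = 3, 6 (where T_t is defined).
t=3: T_3 = 42.6667; y_3 − T_3 = 65 − 42.6667 = 22.3333
t=6: T_6 = 32.0000; y_6 − T_6 = 54 − 32.0000 = 22.0000
Mean deviation: (22.3333 + 22.0000) / 2 = 22.17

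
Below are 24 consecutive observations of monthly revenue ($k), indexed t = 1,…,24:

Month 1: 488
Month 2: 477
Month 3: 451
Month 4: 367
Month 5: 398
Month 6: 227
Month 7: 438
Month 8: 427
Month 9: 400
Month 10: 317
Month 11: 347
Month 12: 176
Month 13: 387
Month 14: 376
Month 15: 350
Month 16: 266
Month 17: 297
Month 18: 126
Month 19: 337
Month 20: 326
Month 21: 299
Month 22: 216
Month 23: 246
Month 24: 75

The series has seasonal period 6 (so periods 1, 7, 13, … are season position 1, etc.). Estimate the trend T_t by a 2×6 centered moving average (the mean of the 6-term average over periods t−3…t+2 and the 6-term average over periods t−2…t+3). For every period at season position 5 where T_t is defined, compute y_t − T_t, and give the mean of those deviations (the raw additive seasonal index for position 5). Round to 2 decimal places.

9.08

Season position 5 occurs at t = 5, 11, 17 (where T_t is defined).
t=5: T_5 = 388.8333; y_5 − T_5 = 398 − 388.8333 = 9.1667
t=11: T_11 = 338.0833; y_11 − T_11 = 347 − 338.0833 = 8.9167
t=17: T_17 = 287.8333; y_17 − T_17 = 297 − 287.8333 = 9.1667
Mean deviation: (9.1667 + 8.9167 + 9.1667) / 3 = 9.08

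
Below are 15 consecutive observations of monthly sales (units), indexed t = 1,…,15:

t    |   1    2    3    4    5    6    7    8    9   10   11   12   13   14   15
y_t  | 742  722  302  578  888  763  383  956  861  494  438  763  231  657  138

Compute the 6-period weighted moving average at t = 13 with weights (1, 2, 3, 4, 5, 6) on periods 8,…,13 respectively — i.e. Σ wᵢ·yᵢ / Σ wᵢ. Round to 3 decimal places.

529.190

Weighted sum: 1·956 + 2·861 + 3·494 + 4·438 + 5·763 + 6·231 = 956 + 1722 + 1482 + 1752 + 3815 + 1386 = 11113
Weight total: 1 + 2 + 3 + 4 + 5 + 6 = 21
WMA = 11113 / 21 = 529.190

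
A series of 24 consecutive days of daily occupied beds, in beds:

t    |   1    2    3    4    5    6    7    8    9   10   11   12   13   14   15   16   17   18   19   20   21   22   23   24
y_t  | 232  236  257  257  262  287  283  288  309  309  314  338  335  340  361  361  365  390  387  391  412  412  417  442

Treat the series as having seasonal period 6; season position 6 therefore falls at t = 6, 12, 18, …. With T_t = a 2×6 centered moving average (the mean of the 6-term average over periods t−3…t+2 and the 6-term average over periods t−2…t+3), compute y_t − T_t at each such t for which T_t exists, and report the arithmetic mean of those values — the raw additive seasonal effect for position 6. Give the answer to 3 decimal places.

Season position 6 occurs at t = 6, 12, 18 (where T_t is defined).
t=6: T_6 = 276.66667; y_6 − T_6 = 287 − 276.66667 = 10.33333
t=12: T_12 = 328.50000; y_12 − T_12 = 338 − 328.50000 = 9.50000
t=18: T_18 = 380.08333; y_18 − T_18 = 390 − 380.08333 = 9.91667
Mean deviation: (10.33333 + 9.50000 + 9.91667) / 3 = 9.917

9.917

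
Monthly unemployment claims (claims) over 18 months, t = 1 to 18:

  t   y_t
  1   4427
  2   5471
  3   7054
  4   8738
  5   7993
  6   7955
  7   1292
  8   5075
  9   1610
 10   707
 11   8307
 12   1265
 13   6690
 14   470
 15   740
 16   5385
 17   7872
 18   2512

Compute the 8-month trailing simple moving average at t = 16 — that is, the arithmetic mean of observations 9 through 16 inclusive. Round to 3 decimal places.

Sum of periods 9–16: 1610 + 707 + 8307 + 1265 + 6690 + 470 + 740 + 5385 = 25174
Divide by 8: 25174 / 8 = 3146.750

3146.750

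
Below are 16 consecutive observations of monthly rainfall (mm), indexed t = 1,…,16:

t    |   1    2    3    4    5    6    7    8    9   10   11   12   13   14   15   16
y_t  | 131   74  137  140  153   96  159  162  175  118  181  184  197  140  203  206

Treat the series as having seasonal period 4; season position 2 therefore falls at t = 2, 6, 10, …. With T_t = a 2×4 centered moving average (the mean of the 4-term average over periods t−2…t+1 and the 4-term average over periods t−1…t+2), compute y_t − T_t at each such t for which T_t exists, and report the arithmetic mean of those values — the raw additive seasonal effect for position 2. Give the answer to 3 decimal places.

-43.750

Season position 2 occurs at t = 6, 10, 14 (where T_t is defined).
t=6: T_6 = 139.75000; y_6 − T_6 = 96 − 139.75000 = -43.75000
t=10: T_10 = 161.75000; y_10 − T_10 = 118 − 161.75000 = -43.75000
t=14: T_14 = 183.75000; y_14 − T_14 = 140 − 183.75000 = -43.75000
Mean deviation: (-43.75000 + -43.75000 + -43.75000) / 3 = -43.750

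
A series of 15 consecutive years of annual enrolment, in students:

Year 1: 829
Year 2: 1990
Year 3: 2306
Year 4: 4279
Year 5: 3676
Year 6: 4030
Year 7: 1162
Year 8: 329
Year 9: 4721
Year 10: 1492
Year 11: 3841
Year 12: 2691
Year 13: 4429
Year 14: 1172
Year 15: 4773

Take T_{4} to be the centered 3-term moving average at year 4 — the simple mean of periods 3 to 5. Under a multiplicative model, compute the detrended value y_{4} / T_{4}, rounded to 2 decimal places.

Trend T_4 = (2306 + 4279 + 3676) / 3 = 10261/3 = 3420.3333
Ratio to trend: 4279 / 3420.3333 = 1.25

1.25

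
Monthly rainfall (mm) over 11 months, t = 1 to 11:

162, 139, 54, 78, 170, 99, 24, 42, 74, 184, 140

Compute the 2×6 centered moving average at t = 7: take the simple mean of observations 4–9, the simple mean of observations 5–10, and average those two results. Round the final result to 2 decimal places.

Sum over 4–9: 78 + 170 + 99 + 24 + 42 + 74 = 487
Sum over 5–10: 170 + 99 + 24 + 42 + 74 + 184 = 593
CMA at t=7 = (487 + 593) / (2·6) = 1080 / 12 = 90.00

90.00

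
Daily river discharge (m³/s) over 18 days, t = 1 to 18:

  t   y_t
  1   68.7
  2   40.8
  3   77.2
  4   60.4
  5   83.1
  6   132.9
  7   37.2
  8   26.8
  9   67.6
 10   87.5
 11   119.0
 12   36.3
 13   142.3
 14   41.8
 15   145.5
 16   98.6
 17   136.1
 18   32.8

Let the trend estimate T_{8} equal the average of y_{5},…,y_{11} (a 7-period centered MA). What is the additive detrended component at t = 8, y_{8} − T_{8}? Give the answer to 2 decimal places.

Trend T_8 = (83.1 + 132.9 + 37.2 + 26.8 + 67.6 + 87.5 + 119.0) / 7 = 554.1/7 = 79.1571
Detrended value: 26.8 − 79.1571 = -52.36

-52.36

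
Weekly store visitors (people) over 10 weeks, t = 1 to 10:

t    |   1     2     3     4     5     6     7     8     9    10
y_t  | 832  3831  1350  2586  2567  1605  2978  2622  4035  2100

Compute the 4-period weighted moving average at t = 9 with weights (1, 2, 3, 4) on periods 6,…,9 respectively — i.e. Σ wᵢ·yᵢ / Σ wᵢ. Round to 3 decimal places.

3156.700

Weighted sum: 1·1605 + 2·2978 + 3·2622 + 4·4035 = 1605 + 5956 + 7866 + 16140 = 31567
Weight total: 1 + 2 + 3 + 4 = 10
WMA = 31567 / 10 = 3156.700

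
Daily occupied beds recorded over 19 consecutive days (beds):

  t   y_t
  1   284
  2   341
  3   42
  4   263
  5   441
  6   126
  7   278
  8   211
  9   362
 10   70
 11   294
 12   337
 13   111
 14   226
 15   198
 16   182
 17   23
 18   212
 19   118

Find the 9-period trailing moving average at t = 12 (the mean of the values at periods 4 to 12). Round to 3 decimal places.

Sum of periods 4–12: 263 + 441 + 126 + 278 + 211 + 362 + 70 + 294 + 337 = 2382
Divide by 9: 2382 / 9 = 264.667

264.667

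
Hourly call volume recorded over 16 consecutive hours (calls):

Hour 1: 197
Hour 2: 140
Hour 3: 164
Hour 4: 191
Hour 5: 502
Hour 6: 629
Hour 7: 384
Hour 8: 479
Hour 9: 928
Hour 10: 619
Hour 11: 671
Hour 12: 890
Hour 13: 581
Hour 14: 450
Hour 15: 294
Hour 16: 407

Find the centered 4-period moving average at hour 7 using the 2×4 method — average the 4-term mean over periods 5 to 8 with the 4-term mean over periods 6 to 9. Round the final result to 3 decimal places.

Sum over 5–8: 502 + 629 + 384 + 479 = 1994
Sum over 6–9: 629 + 384 + 479 + 928 = 2420
CMA at t=7 = (1994 + 2420) / (2·4) = 4414 / 8 = 551.750

551.750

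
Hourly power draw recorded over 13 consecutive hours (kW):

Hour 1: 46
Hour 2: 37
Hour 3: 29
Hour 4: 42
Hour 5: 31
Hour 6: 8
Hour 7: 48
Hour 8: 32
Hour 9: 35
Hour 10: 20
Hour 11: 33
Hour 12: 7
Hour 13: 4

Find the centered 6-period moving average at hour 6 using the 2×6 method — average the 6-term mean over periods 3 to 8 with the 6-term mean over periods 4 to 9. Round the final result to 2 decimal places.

32.17

Sum over 3–8: 29 + 42 + 31 + 8 + 48 + 32 = 190
Sum over 4–9: 42 + 31 + 8 + 48 + 32 + 35 = 196
CMA at t=6 = (190 + 196) / (2·6) = 386 / 12 = 32.17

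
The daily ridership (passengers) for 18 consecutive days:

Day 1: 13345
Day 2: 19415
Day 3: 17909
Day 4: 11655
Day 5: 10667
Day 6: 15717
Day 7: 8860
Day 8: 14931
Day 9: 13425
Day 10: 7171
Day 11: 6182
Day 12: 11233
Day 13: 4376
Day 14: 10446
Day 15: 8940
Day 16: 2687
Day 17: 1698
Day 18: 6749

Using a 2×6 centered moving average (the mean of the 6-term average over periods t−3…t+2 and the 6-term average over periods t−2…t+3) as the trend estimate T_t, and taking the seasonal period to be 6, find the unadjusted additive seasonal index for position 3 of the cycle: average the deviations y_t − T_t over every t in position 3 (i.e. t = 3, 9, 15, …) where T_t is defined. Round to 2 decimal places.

2750.67

Season position 3 occurs at t = 9, 15 (where T_t is defined).
t=9: T_9 = 10674.0000; y_9 − T_9 = 13425 − 10674.0000 = 2751.0000
t=15: T_15 = 6189.6667; y_15 − T_15 = 8940 − 6189.6667 = 2750.3333
Mean deviation: (2751.0000 + 2750.3333) / 2 = 2750.67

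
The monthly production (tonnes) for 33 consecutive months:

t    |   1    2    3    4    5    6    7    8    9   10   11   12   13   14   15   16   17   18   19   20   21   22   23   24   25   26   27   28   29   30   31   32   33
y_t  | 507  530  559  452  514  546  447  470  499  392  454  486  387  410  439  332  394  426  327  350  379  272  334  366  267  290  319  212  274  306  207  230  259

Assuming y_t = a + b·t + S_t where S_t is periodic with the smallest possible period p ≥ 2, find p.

First differences y_{t+1} − y_t: 23, 29, -107, 62, 32, -99, 23, 29, -107, 62, 32, -99, 23, 29, …
The difference pattern repeats every 6 terms and not for any smaller step, so p = 6.

6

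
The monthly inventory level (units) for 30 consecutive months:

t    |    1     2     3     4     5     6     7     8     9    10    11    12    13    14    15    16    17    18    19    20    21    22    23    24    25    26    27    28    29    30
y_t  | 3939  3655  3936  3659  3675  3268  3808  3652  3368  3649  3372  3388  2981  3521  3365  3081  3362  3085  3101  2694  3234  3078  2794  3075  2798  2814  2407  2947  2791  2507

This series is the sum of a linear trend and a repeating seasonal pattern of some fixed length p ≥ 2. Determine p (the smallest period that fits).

7

First differences y_{t+1} − y_t: -284, 281, -277, 16, -407, 540, -156, -284, 281, -277, 16, -407, 540, -156, -284, 281, …
The difference pattern repeats every 7 terms and not for any smaller step, so p = 7.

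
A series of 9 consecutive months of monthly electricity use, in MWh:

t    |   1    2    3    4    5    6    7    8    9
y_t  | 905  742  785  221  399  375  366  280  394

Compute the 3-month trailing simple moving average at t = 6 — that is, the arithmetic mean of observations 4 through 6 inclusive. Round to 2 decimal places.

331.67

Sum of periods 4–6: 221 + 399 + 375 = 995
Divide by 3: 995 / 3 = 331.67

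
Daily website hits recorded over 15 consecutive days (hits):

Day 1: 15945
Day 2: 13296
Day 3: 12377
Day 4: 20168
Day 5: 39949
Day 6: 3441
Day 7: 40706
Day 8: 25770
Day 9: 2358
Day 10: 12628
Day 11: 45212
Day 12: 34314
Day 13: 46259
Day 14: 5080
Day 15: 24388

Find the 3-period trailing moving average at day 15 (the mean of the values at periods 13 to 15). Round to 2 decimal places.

25242.33

Sum of periods 13–15: 46259 + 5080 + 24388 = 75727
Divide by 3: 75727 / 3 = 25242.33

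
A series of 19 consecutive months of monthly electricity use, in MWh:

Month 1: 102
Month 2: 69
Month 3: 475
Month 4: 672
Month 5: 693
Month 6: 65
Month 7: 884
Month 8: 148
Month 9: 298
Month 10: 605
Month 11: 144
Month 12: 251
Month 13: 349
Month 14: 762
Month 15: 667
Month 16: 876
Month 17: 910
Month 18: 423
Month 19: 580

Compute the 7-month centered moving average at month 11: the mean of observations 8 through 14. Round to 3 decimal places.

365.286

Sum of periods 8–14: 148 + 298 + 605 + 144 + 251 + 349 + 762 = 2557
Divide by 7: 2557 / 7 = 365.286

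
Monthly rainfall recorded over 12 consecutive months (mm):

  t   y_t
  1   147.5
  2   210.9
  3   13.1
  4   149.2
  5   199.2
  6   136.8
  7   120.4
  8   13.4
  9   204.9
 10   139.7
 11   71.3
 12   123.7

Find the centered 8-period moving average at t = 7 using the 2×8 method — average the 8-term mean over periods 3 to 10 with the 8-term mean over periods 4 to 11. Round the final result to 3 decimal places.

Sum over 3–10: 13.1 + 149.2 + 199.2 + 136.8 + 120.4 + 13.4 + 204.9 + 139.7 = 976.7
Sum over 4–11: 149.2 + 199.2 + 136.8 + 120.4 + 13.4 + 204.9 + 139.7 + 71.3 = 1034.9
CMA at t=7 = (976.7 + 1034.9) / (2·8) = 2011.6 / 16 = 125.725

125.725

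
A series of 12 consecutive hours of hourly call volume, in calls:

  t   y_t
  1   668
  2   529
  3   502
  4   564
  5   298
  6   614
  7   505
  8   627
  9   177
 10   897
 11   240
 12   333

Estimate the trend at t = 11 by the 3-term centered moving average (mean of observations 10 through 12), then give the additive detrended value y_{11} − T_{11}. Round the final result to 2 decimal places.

-250.00

Trend T_11 = (897 + 240 + 333) / 3 = 1470/3 = 490.0000
Detrended value: 240 − 490.0000 = -250.00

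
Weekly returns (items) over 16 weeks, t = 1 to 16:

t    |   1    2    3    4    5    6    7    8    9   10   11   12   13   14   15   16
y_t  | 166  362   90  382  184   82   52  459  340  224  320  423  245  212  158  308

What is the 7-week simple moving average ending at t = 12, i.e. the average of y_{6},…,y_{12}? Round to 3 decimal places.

Sum of periods 6–12: 82 + 52 + 459 + 340 + 224 + 320 + 423 = 1900
Divide by 7: 1900 / 7 = 271.429

271.429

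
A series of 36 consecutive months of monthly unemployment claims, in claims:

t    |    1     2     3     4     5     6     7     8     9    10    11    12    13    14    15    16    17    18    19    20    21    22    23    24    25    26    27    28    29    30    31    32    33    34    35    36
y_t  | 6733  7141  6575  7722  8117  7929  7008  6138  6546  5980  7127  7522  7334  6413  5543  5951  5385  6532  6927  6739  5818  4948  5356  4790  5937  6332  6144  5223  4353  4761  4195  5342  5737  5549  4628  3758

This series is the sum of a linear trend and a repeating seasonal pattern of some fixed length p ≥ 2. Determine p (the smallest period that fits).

7

First differences y_{t+1} − y_t: 408, -566, 1147, 395, -188, -921, -870, 408, -566, 1147, 395, -188, -921, -870, 408, -566, …
The difference pattern repeats every 7 terms and not for any smaller step, so p = 7.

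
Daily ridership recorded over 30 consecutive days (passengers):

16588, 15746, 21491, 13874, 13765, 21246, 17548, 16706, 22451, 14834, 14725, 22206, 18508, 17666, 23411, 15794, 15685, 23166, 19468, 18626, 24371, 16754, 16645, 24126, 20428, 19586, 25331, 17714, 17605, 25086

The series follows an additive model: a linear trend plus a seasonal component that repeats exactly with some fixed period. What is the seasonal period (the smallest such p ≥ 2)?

First differences y_{t+1} − y_t: -842, 5745, -7617, -109, 7481, -3698, -842, 5745, -7617, -109, 7481, -3698, -842, 5745, …
The difference pattern repeats every 6 terms and not for any smaller step, so p = 6.

6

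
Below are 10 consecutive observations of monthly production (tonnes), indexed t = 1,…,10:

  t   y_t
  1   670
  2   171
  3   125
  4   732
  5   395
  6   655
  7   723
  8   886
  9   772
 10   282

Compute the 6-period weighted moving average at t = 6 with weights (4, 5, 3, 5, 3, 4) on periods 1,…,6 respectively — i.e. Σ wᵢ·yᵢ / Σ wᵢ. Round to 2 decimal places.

Weighted sum: 4·670 + 5·171 + 3·125 + 5·732 + 3·395 + 4·655 = 2680 + 855 + 375 + 3660 + 1185 + 2620 = 11375
Weight total: 4 + 5 + 3 + 5 + 3 + 4 = 24
WMA = 11375 / 24 = 473.96

473.96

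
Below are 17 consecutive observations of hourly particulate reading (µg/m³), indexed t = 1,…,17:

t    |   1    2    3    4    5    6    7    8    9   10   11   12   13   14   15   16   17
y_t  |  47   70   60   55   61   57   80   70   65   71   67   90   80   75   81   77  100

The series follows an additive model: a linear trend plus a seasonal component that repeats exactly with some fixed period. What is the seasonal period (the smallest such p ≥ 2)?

First differences y_{t+1} − y_t: 23, -10, -5, 6, -4, 23, -10, -5, 6, -4, 23, -10, …
The difference pattern repeats every 5 terms and not for any smaller step, so p = 5.

5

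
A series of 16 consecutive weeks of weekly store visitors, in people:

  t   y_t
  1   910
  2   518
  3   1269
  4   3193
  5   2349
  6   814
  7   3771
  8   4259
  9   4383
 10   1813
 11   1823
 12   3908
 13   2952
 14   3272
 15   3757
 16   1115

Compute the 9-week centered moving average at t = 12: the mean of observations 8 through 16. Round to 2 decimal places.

Sum of periods 8–16: 4259 + 4383 + 1813 + 1823 + 3908 + 2952 + 3272 + 3757 + 1115 = 27282
Divide by 9: 27282 / 9 = 3031.33

3031.33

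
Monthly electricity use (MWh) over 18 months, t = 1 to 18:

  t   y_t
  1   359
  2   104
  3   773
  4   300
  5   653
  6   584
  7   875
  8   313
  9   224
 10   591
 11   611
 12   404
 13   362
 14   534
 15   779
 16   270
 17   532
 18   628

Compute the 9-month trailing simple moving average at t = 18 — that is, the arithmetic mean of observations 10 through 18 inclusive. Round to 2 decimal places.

Sum of periods 10–18: 591 + 611 + 404 + 362 + 534 + 779 + 270 + 532 + 628 = 4711
Divide by 9: 4711 / 9 = 523.44

523.44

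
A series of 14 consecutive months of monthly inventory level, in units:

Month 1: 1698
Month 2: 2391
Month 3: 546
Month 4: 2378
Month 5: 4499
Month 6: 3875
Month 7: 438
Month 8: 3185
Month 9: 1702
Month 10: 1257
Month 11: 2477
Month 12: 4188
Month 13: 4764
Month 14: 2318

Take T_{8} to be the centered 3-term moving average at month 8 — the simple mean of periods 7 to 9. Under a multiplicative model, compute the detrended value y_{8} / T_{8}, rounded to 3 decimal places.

Trend T_8 = (438 + 3185 + 1702) / 3 = 5325/3 = 1775.00000
Ratio to trend: 3185 / 1775.00000 = 1.794

1.794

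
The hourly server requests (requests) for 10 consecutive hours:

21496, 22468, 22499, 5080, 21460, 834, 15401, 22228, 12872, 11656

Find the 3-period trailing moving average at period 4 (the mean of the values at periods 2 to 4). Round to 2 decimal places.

16682.33

Sum of periods 2–4: 22468 + 22499 + 5080 = 50047
Divide by 3: 50047 / 3 = 16682.33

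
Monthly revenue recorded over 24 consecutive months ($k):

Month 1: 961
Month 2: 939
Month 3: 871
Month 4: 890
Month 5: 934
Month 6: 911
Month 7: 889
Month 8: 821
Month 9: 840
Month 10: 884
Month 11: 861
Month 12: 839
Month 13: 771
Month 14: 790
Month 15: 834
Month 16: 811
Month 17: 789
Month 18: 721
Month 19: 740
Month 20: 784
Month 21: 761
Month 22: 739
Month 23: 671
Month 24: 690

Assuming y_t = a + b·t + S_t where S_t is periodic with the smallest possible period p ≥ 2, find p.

5

First differences y_{t+1} − y_t: -22, -68, 19, 44, -23, -22, -68, 19, 44, -23, -22, -68, …
The difference pattern repeats every 5 terms and not for any smaller step, so p = 5.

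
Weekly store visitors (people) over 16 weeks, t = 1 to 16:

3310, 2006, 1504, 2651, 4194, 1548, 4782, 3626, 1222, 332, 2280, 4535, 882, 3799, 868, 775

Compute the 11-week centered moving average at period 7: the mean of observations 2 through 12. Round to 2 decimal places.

Sum of periods 2–12: 2006 + 1504 + 2651 + 4194 + 1548 + 4782 + 3626 + 1222 + 332 + 2280 + 4535 = 28680
Divide by 11: 28680 / 11 = 2607.27

2607.27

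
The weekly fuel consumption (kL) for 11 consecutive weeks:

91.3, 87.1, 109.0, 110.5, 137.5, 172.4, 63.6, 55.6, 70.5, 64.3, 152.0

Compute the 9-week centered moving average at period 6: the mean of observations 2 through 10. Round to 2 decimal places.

96.72

Sum of periods 2–10: 87.1 + 109.0 + 110.5 + 137.5 + 172.4 + 63.6 + 55.6 + 70.5 + 64.3 = 870.5
Divide by 9: 870.5 / 9 = 96.72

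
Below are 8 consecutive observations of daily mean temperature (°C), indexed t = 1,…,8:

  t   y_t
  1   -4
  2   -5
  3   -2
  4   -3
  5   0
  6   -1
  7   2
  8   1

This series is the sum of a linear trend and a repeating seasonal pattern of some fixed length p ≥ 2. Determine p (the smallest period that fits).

First differences y_{t+1} − y_t: -1, 3, -1, 3, -1, 3, …
The difference pattern repeats every 2 terms and not for any smaller step, so p = 2.

2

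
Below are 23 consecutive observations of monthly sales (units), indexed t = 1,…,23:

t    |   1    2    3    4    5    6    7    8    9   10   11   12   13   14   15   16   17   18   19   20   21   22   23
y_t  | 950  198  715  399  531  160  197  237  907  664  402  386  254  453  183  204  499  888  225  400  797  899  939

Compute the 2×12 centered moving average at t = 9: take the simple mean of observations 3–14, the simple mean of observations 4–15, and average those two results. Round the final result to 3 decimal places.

Sum over 3–14: 715 + 399 + 531 + 160 + 197 + 237 + 907 + 664 + 402 + 386 + 254 + 453 = 5305
Sum over 4–15: 399 + 531 + 160 + 197 + 237 + 907 + 664 + 402 + 386 + 254 + 453 + 183 = 4773
CMA at t=9 = (5305 + 4773) / (2·12) = 10078 / 24 = 419.917

419.917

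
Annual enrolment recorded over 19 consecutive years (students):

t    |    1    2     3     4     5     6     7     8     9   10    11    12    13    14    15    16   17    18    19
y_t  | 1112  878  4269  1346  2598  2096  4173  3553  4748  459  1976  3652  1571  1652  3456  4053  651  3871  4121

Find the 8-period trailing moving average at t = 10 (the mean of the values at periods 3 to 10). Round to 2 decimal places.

Sum of periods 3–10: 4269 + 1346 + 2598 + 2096 + 4173 + 3553 + 4748 + 459 = 23242
Divide by 8: 23242 / 8 = 2905.25

2905.25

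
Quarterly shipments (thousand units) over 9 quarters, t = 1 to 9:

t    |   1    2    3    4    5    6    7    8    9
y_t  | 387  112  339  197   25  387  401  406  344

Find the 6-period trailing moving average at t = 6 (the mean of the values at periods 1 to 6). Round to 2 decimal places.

241.17

Sum of periods 1–6: 387 + 112 + 339 + 197 + 25 + 387 = 1447
Divide by 6: 1447 / 6 = 241.17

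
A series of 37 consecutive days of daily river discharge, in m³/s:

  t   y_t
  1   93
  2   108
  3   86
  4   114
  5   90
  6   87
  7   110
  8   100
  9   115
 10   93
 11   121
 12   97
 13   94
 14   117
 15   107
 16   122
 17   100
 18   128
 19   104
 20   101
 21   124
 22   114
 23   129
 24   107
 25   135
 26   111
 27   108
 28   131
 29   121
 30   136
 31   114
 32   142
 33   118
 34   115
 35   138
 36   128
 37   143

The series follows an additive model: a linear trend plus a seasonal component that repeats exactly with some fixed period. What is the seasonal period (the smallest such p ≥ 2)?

7

First differences y_{t+1} − y_t: 15, -22, 28, -24, -3, 23, -10, 15, -22, 28, -24, -3, 23, -10, 15, -22, …
The difference pattern repeats every 7 terms and not for any smaller step, so p = 7.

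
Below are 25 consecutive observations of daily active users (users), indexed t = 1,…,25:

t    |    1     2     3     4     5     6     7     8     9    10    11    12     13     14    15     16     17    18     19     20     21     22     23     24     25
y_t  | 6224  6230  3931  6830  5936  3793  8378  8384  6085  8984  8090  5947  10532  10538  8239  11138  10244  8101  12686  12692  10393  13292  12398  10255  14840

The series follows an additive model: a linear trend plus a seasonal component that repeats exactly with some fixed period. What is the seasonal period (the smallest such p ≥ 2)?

First differences y_{t+1} − y_t: 6, -2299, 2899, -894, -2143, 4585, 6, -2299, 2899, -894, -2143, 4585, 6, -2299, …
The difference pattern repeats every 6 terms and not for any smaller step, so p = 6.

6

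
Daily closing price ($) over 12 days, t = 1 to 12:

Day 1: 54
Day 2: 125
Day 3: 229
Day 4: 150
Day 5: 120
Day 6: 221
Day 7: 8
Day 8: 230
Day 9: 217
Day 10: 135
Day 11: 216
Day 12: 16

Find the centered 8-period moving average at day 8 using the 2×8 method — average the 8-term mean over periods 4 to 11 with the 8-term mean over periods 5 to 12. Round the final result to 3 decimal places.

153.750

Sum over 4–11: 150 + 120 + 221 + 8 + 230 + 217 + 135 + 216 = 1297
Sum over 5–12: 120 + 221 + 8 + 230 + 217 + 135 + 216 + 16 = 1163
CMA at t=8 = (1297 + 1163) / (2·8) = 2460 / 16 = 153.750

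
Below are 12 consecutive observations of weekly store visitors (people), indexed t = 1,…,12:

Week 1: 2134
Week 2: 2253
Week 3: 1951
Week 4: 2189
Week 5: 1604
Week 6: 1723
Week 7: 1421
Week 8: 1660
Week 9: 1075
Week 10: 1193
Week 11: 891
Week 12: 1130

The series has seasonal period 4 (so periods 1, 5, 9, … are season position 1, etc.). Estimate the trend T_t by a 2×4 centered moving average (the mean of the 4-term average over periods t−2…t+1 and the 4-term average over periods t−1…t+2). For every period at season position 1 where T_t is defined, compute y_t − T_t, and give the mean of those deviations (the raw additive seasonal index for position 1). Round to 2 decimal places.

-196.25

Season position 1 occurs at t = 5, 9 (where T_t is defined).
t=5: T_5 = 1800.5000; y_5 − T_5 = 1604 − 1800.5000 = -196.5000
t=9: T_9 = 1271.0000; y_9 − T_9 = 1075 − 1271.0000 = -196.0000
Mean deviation: (-196.5000 + -196.0000) / 2 = -196.25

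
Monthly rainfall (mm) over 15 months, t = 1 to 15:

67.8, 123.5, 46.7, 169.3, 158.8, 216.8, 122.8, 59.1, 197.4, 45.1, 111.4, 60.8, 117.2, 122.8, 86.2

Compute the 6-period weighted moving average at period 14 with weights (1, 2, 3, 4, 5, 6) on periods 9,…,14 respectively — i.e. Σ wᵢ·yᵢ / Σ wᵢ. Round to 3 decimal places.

104.181

Weighted sum: 1·197.4 + 2·45.1 + 3·111.4 + 4·60.8 + 5·117.2 + 6·122.8 = 197.4 + 90.2 + 334.2 + 243.2 + 586.0 + 736.8 = 2187.8
Weight total: 1 + 2 + 3 + 4 + 5 + 6 = 21
WMA = 2187.8 / 21 = 104.181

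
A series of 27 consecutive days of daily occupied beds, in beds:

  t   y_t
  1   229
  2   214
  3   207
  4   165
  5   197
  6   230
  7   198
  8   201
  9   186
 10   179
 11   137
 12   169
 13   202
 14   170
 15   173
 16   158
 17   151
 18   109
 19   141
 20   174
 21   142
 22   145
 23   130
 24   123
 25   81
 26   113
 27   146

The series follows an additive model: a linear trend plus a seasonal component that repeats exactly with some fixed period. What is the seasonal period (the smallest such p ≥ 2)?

First differences y_{t+1} − y_t: -15, -7, -42, 32, 33, -32, 3, -15, -7, -42, 32, 33, -32, 3, -15, -7, …
The difference pattern repeats every 7 terms and not for any smaller step, so p = 7.

7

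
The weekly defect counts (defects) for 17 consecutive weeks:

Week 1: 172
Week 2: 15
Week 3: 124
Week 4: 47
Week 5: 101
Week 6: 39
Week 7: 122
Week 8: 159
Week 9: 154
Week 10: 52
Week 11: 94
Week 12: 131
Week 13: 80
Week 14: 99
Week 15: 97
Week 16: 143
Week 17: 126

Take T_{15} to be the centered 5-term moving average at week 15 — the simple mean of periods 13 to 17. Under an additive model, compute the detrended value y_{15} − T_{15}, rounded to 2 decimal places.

-12.00

Trend T_15 = (80 + 99 + 97 + 143 + 126) / 5 = 545/5 = 109.0000
Detrended value: 97 − 109.0000 = -12.00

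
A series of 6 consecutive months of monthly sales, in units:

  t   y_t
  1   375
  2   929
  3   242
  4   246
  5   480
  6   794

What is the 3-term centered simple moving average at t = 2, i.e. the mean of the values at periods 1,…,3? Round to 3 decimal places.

515.333

Sum of periods 1–3: 375 + 929 + 242 = 1546
Divide by 3: 1546 / 3 = 515.333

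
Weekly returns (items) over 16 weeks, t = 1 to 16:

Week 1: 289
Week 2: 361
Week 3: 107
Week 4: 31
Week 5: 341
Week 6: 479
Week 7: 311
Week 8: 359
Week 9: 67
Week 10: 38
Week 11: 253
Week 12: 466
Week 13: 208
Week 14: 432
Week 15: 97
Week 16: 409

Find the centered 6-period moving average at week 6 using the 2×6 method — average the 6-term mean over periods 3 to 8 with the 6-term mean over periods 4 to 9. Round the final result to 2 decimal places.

268.00

Sum over 3–8: 107 + 31 + 341 + 479 + 311 + 359 = 1628
Sum over 4–9: 31 + 341 + 479 + 311 + 359 + 67 = 1588
CMA at t=6 = (1628 + 1588) / (2·6) = 3216 / 12 = 268.00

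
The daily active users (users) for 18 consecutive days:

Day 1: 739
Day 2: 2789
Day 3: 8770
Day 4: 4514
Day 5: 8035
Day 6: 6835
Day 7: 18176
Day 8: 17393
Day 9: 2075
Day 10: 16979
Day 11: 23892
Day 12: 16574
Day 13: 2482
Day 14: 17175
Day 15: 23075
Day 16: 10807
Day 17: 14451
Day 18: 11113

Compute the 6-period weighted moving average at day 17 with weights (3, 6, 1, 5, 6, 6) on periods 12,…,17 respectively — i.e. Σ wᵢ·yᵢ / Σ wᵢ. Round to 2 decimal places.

Weighted sum: 3·16574 + 6·2482 + 1·17175 + 5·23075 + 6·10807 + 6·14451 = 49722 + 14892 + 17175 + 115375 + 64842 + 86706 = 348712
Weight total: 3 + 6 + 1 + 5 + 6 + 6 = 27
WMA = 348712 / 27 = 12915.26

12915.26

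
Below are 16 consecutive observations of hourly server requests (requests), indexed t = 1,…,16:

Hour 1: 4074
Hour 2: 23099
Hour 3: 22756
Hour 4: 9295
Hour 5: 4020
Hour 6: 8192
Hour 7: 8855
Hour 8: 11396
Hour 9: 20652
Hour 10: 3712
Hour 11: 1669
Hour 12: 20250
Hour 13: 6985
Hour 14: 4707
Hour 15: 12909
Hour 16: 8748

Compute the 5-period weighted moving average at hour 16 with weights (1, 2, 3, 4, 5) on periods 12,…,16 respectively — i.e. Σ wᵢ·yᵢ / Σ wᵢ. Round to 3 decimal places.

Weighted sum: 1·20250 + 2·6985 + 3·4707 + 4·12909 + 5·8748 = 20250 + 13970 + 14121 + 51636 + 43740 = 143717
Weight total: 1 + 2 + 3 + 4 + 5 = 15
WMA = 143717 / 15 = 9581.133

9581.133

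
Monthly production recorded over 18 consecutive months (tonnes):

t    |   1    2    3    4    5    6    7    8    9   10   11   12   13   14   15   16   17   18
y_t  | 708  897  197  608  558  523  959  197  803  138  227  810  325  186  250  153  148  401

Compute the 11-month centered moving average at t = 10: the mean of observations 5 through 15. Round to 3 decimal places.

Sum of periods 5–15: 558 + 523 + 959 + 197 + 803 + 138 + 227 + 810 + 325 + 186 + 250 = 4976
Divide by 11: 4976 / 11 = 452.364

452.364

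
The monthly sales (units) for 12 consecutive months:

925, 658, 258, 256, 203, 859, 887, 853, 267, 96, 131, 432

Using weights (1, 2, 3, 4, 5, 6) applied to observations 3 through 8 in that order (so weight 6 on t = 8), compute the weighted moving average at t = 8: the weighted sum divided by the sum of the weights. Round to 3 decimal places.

Weighted sum: 1·258 + 2·256 + 3·203 + 4·859 + 5·887 + 6·853 = 258 + 512 + 609 + 3436 + 4435 + 5118 = 14368
Weight total: 1 + 2 + 3 + 4 + 5 + 6 = 21
WMA = 14368 / 21 = 684.190

684.190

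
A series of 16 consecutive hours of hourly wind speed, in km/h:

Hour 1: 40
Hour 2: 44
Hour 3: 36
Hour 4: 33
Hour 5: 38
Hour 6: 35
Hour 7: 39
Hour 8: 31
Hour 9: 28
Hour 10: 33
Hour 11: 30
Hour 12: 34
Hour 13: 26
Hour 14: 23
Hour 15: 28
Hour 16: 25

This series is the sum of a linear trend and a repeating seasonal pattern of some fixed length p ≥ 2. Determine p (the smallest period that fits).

5

First differences y_{t+1} − y_t: 4, -8, -3, 5, -3, 4, -8, -3, 5, -3, 4, -8, …
The difference pattern repeats every 5 terms and not for any smaller step, so p = 5.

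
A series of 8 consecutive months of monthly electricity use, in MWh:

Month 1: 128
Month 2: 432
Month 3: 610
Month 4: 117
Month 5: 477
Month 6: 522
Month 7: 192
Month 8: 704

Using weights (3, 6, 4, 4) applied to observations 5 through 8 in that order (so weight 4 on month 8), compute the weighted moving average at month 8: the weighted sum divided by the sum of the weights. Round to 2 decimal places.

479.24

Weighted sum: 3·477 + 6·522 + 4·192 + 4·704 = 1431 + 3132 + 768 + 2816 = 8147
Weight total: 3 + 6 + 4 + 4 = 17
WMA = 8147 / 17 = 479.24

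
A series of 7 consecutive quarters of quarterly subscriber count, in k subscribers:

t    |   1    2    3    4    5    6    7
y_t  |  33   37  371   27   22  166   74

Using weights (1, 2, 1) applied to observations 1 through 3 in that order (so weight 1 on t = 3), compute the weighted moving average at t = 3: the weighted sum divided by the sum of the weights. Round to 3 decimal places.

119.500

Weighted sum: 1·33 + 2·37 + 1·371 = 33 + 74 + 371 = 478
Weight total: 1 + 2 + 1 = 4
WMA = 478 / 4 = 119.500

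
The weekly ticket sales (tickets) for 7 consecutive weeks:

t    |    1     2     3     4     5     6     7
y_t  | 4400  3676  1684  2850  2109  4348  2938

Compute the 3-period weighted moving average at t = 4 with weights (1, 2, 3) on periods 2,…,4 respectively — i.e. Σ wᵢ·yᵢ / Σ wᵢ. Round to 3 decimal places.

Weighted sum: 1·3676 + 2·1684 + 3·2850 = 3676 + 3368 + 8550 = 15594
Weight total: 1 + 2 + 3 = 6
WMA = 15594 / 6 = 2599.000

2599.000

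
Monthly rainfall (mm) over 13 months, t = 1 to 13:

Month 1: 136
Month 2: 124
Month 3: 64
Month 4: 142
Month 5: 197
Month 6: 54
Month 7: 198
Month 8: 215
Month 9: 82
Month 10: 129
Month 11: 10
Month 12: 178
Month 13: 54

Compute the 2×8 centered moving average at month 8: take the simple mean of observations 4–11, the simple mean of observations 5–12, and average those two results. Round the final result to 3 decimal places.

130.625

Sum over 4–11: 142 + 197 + 54 + 198 + 215 + 82 + 129 + 10 = 1027
Sum over 5–12: 197 + 54 + 198 + 215 + 82 + 129 + 10 + 178 = 1063
CMA at t=8 = (1027 + 1063) / (2·8) = 2090 / 16 = 130.625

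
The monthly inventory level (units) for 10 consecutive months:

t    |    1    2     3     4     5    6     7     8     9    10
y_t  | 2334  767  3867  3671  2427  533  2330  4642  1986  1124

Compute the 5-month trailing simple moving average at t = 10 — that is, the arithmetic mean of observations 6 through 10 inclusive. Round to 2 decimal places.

2123.00

Sum of periods 6–10: 533 + 2330 + 4642 + 1986 + 1124 = 10615
Divide by 5: 10615 / 5 = 2123.00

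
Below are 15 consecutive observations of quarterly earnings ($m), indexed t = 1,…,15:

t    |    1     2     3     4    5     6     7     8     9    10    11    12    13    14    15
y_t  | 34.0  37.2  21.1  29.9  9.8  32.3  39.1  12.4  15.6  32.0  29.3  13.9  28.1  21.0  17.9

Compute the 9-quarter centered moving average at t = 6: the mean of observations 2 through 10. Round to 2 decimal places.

Sum of periods 2–10: 37.2 + 21.1 + 29.9 + 9.8 + 32.3 + 39.1 + 12.4 + 15.6 + 32.0 = 229.4
Divide by 9: 229.4 / 9 = 25.49

25.49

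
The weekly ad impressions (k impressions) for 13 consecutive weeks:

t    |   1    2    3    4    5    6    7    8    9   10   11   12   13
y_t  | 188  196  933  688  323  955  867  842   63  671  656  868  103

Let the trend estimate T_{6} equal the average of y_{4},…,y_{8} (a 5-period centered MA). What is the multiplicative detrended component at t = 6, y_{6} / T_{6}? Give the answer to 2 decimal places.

1.30

Trend T_6 = (688 + 323 + 955 + 867 + 842) / 5 = 3675/5 = 735.0000
Ratio to trend: 955 / 735.0000 = 1.30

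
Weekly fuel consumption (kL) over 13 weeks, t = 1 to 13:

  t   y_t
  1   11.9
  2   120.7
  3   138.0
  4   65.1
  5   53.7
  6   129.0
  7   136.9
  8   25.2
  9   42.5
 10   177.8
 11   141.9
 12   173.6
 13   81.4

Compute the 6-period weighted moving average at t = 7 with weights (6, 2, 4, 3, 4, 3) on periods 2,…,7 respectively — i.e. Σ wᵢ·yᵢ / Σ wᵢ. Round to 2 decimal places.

106.75

Weighted sum: 6·120.7 + 2·138.0 + 4·65.1 + 3·53.7 + 4·129.0 + 3·136.9 = 724.2 + 276.0 + 260.4 + 161.1 + 516.0 + 410.7 = 2348.4
Weight total: 6 + 2 + 4 + 3 + 4 + 3 = 22
WMA = 2348.4 / 22 = 106.75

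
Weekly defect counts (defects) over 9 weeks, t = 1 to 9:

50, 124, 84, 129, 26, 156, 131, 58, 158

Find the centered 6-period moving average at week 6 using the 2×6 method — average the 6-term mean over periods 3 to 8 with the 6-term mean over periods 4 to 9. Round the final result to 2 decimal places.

Sum over 3–8: 84 + 129 + 26 + 156 + 131 + 58 = 584
Sum over 4–9: 129 + 26 + 156 + 131 + 58 + 158 = 658
CMA at t=6 = (584 + 658) / (2·6) = 1242 / 12 = 103.50

103.50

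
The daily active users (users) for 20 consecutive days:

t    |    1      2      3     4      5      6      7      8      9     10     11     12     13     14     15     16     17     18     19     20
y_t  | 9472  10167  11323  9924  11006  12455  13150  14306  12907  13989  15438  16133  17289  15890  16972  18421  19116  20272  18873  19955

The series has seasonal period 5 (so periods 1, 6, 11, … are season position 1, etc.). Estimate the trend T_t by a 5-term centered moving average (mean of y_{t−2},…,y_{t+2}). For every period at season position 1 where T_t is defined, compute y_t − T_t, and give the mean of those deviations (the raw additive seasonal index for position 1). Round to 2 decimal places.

286.80

Season position 1 occurs at t = 6, 11, 16 (where T_t is defined).
t=6: T_6 = 12168.2000; y_6 − T_6 = 12455 − 12168.2000 = 286.8000
t=11: T_11 = 15151.2000; y_11 − T_11 = 15438 − 15151.2000 = 286.8000
t=16: T_16 = 18134.2000; y_16 − T_16 = 18421 − 18134.2000 = 286.8000
Mean deviation: (286.8000 + 286.8000 + 286.8000) / 3 = 286.80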